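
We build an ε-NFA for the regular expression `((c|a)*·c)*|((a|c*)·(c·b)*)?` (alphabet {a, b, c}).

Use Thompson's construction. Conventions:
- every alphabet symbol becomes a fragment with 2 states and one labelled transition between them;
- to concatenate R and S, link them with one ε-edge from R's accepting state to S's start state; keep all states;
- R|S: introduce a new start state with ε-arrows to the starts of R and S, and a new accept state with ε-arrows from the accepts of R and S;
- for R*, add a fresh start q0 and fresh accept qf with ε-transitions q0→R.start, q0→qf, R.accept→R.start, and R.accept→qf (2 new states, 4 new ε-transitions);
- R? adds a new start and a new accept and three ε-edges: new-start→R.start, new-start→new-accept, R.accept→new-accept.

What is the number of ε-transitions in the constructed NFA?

34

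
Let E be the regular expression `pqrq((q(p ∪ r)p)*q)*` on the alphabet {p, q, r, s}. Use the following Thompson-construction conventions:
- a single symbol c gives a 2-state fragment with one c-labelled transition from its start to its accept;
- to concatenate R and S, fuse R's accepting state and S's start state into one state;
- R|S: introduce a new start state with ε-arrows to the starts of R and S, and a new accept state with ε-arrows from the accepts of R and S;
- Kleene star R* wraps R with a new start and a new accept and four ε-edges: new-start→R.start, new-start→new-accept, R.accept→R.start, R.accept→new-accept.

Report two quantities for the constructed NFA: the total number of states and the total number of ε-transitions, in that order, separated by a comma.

Building bottom-up:
Each of the 9 symbol leaves contributes 2 states and 0 ε-transitions.
  p ∪ r — 6 states, 4 ε-transitions
  q(p ∪ r)p — 8 states, 4 ε-transitions
  (q(p ∪ r)p)* — 10 states, 8 ε-transitions
  (q(p ∪ r)p)*q — 11 states, 8 ε-transitions
  ((q(p ∪ r)p)*q)* — 13 states, 12 ε-transitions
  pqrq((q(p ∪ r)p)*q)* — 17 states, 12 ε-transitions

17, 12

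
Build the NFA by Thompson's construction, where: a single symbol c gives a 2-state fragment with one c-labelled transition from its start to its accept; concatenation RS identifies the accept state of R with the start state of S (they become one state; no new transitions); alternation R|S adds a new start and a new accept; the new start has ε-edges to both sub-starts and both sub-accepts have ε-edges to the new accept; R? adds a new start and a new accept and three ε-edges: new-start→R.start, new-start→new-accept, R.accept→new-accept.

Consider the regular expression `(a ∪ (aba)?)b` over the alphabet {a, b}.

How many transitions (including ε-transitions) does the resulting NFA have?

Per subexpression:
Each of the 5 symbol leaves contributes 1 transition (1 symbol, 0 ε).
  aba — 3 transitions (3 symbol, 0 ε)
  (aba)? — 6 transitions (3 symbol, 3 ε)
  a ∪ (aba)? — 11 transitions (4 symbol, 7 ε)
  (a ∪ (aba)?)b — 12 transitions (5 symbol, 7 ε)

12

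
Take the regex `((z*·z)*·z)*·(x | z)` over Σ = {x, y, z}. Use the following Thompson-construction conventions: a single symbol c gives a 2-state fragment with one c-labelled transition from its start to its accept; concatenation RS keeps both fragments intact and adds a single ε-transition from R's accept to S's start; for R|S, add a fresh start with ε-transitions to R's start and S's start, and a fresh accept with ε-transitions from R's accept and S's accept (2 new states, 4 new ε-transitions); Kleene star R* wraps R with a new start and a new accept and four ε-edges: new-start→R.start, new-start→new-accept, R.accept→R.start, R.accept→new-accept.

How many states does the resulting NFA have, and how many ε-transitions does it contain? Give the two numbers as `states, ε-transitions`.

Recursing over subexpressions:
Each of the 5 symbol leaves contributes 2 states and 0 ε-transitions.
  z* : 4 states, 4 ε-transitions
  z*·z : 6 states, 5 ε-transitions
  (z*·z)* : 8 states, 9 ε-transitions
  (z*·z)*·z : 10 states, 10 ε-transitions
  ((z*·z)*·z)* : 12 states, 14 ε-transitions
  x | z : 6 states, 4 ε-transitions
  ((z*·z)*·z)*·(x | z) : 18 states, 19 ε-transitions

18, 19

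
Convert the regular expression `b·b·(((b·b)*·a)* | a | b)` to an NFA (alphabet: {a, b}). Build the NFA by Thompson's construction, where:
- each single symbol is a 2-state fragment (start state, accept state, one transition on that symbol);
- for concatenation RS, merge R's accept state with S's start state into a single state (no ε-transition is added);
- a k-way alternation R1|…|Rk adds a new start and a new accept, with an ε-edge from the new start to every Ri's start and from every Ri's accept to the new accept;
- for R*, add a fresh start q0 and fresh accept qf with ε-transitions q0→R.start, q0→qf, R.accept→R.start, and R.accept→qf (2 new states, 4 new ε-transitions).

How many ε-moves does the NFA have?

14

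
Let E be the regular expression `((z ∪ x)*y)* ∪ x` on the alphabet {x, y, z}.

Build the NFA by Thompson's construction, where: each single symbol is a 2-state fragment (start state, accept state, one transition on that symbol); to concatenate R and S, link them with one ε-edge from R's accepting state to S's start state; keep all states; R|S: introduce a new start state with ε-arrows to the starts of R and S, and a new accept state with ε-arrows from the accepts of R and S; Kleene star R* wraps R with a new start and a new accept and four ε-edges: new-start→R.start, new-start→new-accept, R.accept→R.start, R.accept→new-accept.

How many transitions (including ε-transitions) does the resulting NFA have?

21

Recursing over subexpressions:
Each of the 4 symbol leaves contributes 1 transition (1 symbol, 0 ε).
  z ∪ x = 6 transitions (2 symbol, 4 ε)
  (z ∪ x)* = 10 transitions (2 symbol, 8 ε)
  (z ∪ x)*y = 12 transitions (3 symbol, 9 ε)
  ((z ∪ x)*y)* = 16 transitions (3 symbol, 13 ε)
  ((z ∪ x)*y)* ∪ x = 21 transitions (4 symbol, 17 ε)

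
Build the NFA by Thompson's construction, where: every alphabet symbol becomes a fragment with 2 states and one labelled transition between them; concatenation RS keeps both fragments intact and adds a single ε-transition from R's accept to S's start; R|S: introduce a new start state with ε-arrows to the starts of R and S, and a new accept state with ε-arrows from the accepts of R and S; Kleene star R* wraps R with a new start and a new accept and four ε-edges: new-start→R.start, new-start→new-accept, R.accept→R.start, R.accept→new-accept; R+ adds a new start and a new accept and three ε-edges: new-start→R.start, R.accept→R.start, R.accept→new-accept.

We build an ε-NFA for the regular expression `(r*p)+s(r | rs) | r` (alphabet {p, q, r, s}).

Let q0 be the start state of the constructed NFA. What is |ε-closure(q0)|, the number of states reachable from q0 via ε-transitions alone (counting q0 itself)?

Compute the ε-closure size of each fragment's start state recursively; a symbol fragment's start has no outgoing ε-edge, so its closure is just itself (size 1).
  r* : |ε-closure| = 1 (new start) + 1 (body) + 1 (new accept) = 3
  r*p : the left operand accepts ε, so the closure extends into the next operand (via the concat ε-link); |ε-closure| = 3 + 1 = 4
  (r*p)+ : |ε-closure| = 1 + 4 = 5 (the body doesn't accept ε, so the new accept is not reached)
  rs : same as the first factor's closure: |ε-closure| = 1
  r | rs : new start ε-reaches every alternative's start; none of them accept ε, so the new accept is not reached: |ε-closure| = 1 + 1 + 1 = 3
  (r*p)+s(r | rs) : same as the first factor's closure: |ε-closure| = 5
  (r*p)+s(r | rs) | r : |ε-closure| = 1 + 5 + 1 = 7 (the new accept is not ε-reachable since no branch accepts ε)

7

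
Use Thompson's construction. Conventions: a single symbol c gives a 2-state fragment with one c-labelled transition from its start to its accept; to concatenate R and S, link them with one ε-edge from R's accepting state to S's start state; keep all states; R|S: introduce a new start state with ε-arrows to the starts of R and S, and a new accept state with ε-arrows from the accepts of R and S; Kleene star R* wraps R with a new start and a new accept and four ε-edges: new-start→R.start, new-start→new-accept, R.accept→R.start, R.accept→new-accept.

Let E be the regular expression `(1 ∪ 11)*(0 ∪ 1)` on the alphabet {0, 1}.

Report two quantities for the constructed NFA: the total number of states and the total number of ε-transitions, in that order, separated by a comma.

16, 14

Bottom-up over the parse tree:
Each of the 5 symbol leaves contributes 2 states and 0 ε-transitions.
  11 → 4 states, 1 ε-transition
  1 ∪ 11 → 8 states, 5 ε-transitions
  (1 ∪ 11)* → 10 states, 9 ε-transitions
  0 ∪ 1 → 6 states, 4 ε-transitions
  (1 ∪ 11)*(0 ∪ 1) → 16 states, 14 ε-transitions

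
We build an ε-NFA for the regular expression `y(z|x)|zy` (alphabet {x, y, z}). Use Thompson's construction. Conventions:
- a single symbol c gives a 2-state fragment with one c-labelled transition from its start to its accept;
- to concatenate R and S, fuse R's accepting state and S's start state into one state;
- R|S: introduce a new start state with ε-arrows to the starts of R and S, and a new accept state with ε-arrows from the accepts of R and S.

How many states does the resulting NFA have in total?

12

Recursing over subexpressions:
Each of the 5 symbol leaves contributes a 2-state fragment.
  z|x → 6 states
  y(z|x) → 7 states
  zy → 3 states
  y(z|x)|zy → 12 states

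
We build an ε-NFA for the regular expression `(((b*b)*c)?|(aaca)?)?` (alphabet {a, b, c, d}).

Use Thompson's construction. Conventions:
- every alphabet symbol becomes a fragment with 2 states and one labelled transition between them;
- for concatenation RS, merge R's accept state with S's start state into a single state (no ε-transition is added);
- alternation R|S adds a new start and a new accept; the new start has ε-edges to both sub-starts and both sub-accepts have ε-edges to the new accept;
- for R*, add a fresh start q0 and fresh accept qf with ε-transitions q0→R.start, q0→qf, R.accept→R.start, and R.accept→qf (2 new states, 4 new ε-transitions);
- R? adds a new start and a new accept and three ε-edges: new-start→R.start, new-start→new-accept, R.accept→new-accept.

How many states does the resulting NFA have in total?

By structural recursion:
Each of the 7 symbol leaves contributes a 2-state fragment.
  b* → 4 states
  b*b → 5 states
  (b*b)* → 7 states
  (b*b)*c → 8 states
  ((b*b)*c)? → 10 states
  aaca → 5 states
  (aaca)? → 7 states
  ((b*b)*c)?|(aaca)? → 19 states
  (((b*b)*c)?|(aaca)?)? → 21 states

21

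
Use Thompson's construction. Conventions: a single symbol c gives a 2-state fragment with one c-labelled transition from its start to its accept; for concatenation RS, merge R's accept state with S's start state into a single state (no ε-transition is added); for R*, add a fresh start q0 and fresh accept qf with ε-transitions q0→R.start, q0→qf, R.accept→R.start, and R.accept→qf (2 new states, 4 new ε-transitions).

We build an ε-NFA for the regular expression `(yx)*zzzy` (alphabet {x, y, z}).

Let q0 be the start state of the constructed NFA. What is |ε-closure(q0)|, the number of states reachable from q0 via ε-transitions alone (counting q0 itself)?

Compute the ε-closure size of each fragment's start state recursively; a symbol fragment's start has no outgoing ε-edge, so its closure is just itself (size 1).
  yx → same as the first factor's closure: |ε-closure| = 1
  (yx)* → the star's fresh start ε-reaches both the body's start and the fresh accept: |ε-closure| = 2 + 1 = 3
  (yx)*zzzy → |ε-closure| = 3 + (1−1) = 3 (closure spills across the concat boundary because the left factor accepts ε)

3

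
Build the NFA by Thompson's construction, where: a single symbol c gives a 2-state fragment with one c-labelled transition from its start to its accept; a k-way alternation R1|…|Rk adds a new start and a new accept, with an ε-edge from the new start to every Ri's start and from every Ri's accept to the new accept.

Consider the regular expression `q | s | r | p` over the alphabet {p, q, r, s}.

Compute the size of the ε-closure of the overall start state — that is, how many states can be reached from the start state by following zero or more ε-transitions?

Let C(F) = |ε-closure(F.start)| within fragment F, and note whether F accepts ε. Symbol fragments have C = 1 and do not accept ε. Then:
  q | s | r | p : C = 1 + 1 + 1 + 1 + 1 = 5 (the new accept is not ε-reachable since no branch accepts ε)

5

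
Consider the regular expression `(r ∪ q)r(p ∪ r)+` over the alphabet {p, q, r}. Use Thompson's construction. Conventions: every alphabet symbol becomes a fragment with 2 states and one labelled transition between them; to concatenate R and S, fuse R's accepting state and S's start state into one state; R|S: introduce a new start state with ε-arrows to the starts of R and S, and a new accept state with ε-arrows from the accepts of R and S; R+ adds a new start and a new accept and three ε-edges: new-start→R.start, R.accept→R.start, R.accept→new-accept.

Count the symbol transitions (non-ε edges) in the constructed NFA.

5

Bottom-up over the parse tree:
Each of the 5 symbol leaves contributes exactly 1 symbol transition.
  r ∪ q : 2 symbol transitions
  p ∪ r : 2 symbol transitions
  (p ∪ r)+ : 2 symbol transitions
  (r ∪ q)r(p ∪ r)+ : 5 symbol transitions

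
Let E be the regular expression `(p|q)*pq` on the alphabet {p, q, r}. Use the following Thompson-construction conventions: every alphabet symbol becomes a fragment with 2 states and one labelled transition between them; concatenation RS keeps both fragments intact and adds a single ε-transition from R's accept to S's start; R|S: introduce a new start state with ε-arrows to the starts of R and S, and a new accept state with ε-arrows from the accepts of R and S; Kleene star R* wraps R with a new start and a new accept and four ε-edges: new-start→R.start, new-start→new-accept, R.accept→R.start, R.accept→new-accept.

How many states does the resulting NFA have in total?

12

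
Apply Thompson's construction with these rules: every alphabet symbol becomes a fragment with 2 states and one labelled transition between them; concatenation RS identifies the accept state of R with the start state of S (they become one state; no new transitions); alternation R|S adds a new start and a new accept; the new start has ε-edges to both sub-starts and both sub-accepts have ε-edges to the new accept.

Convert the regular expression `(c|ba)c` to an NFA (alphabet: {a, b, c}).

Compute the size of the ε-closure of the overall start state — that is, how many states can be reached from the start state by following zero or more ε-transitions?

Compute the ε-closure size of each fragment's start state recursively; a symbol fragment's start has no outgoing ε-edge, so its closure is just itself (size 1).
  ba — same as the first factor's closure: |ε-closure| = 1
  c|ba — |ε-closure| = 1 + 1 + 1 = 3 (the new accept is not ε-reachable since no branch accepts ε)
  (c|ba)c — |ε-closure| equals the left operand's closure size = 3 (its accept is not ε-reachable, so the closure stops there)

3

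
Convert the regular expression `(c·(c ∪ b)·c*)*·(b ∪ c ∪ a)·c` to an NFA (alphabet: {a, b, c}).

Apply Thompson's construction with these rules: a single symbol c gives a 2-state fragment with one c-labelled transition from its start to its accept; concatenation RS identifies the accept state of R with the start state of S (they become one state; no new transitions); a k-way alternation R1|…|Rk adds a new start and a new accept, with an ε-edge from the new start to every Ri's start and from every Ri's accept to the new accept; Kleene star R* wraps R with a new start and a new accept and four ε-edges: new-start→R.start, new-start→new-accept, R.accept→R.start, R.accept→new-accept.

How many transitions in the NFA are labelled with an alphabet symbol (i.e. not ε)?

8

By structural recursion:
Each of the 8 symbol leaves contributes exactly 1 symbol transition.
  c ∪ b — 2 symbol transitions
  c* — 1 symbol transition
  c·(c ∪ b)·c* — 4 symbol transitions
  (c·(c ∪ b)·c*)* — 4 symbol transitions
  b ∪ c ∪ a — 3 symbol transitions
  (c·(c ∪ b)·c*)*·(b ∪ c ∪ a)·c — 8 symbol transitions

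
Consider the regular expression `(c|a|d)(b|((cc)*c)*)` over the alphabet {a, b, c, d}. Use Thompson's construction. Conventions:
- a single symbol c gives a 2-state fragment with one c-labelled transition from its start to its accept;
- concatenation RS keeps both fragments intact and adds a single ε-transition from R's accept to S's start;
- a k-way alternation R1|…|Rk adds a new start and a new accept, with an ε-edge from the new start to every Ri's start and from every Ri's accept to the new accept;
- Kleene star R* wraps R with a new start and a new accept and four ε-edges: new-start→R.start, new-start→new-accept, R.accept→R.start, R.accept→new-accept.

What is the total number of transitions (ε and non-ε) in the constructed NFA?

Recursing over subexpressions:
Each of the 7 symbol leaves contributes 1 transition (1 symbol, 0 ε).
  c|a|d = 9 transitions (3 symbol, 6 ε)
  cc = 3 transitions (2 symbol, 1 ε)
  (cc)* = 7 transitions (2 symbol, 5 ε)
  (cc)*c = 9 transitions (3 symbol, 6 ε)
  ((cc)*c)* = 13 transitions (3 symbol, 10 ε)
  b|((cc)*c)* = 18 transitions (4 symbol, 14 ε)
  (c|a|d)(b|((cc)*c)*) = 28 transitions (7 symbol, 21 ε)

28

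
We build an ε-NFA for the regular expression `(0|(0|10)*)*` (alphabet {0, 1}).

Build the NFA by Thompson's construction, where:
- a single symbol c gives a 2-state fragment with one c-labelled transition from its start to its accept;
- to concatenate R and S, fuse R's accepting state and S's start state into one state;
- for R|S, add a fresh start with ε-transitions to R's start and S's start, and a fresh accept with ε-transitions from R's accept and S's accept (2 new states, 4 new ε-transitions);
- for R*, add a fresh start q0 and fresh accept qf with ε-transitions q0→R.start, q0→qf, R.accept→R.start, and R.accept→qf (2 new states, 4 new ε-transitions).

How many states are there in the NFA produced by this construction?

Building bottom-up:
Each of the 4 symbol leaves contributes a 2-state fragment.
  10 — 3 states
  0|10 — 7 states
  (0|10)* — 9 states
  0|(0|10)* — 13 states
  (0|(0|10)*)* — 15 states

15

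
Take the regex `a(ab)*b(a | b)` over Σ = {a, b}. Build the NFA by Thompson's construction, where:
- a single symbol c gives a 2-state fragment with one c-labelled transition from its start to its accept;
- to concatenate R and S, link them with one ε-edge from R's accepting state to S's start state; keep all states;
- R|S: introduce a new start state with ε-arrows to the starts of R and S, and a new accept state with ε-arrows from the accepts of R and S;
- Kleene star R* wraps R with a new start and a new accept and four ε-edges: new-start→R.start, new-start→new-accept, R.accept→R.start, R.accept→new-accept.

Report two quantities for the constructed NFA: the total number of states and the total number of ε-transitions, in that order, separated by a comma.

Per subexpression:
Each of the 6 symbol leaves contributes 2 states and 0 ε-transitions.
  ab : 4 states, 1 ε-transition
  (ab)* : 6 states, 5 ε-transitions
  a | b : 6 states, 4 ε-transitions
  a(ab)*b(a | b) : 16 states, 12 ε-transitions

16, 12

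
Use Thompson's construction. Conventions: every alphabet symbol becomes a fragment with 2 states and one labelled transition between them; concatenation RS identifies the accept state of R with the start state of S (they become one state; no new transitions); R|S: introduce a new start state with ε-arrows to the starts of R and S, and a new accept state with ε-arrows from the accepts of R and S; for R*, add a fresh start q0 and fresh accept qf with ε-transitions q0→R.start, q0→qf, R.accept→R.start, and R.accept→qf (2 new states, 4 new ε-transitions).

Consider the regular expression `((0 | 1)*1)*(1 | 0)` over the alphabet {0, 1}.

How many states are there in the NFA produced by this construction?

16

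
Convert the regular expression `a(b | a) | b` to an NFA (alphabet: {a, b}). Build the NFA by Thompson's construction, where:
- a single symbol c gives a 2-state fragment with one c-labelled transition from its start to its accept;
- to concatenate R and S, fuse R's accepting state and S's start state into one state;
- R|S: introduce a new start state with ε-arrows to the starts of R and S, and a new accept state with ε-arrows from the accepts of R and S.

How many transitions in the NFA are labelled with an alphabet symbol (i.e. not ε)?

Bottom-up over the parse tree:
Each of the 4 symbol leaves contributes exactly 1 symbol transition.
  b | a — 2 symbol transitions
  a(b | a) — 3 symbol transitions
  a(b | a) | b — 4 symbol transitions

4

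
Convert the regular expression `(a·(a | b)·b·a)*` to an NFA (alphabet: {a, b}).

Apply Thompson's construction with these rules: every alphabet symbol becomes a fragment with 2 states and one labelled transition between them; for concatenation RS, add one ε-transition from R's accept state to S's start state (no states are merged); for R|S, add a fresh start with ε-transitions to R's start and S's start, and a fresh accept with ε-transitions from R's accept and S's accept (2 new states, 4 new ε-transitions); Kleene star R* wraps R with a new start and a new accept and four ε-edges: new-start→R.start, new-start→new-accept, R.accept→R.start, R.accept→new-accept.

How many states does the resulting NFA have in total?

Bottom-up over the parse tree:
Each of the 5 symbol leaves contributes a 2-state fragment.
  a | b — 6 states
  a·(a | b)·b·a — 12 states
  (a·(a | b)·b·a)* — 14 states

14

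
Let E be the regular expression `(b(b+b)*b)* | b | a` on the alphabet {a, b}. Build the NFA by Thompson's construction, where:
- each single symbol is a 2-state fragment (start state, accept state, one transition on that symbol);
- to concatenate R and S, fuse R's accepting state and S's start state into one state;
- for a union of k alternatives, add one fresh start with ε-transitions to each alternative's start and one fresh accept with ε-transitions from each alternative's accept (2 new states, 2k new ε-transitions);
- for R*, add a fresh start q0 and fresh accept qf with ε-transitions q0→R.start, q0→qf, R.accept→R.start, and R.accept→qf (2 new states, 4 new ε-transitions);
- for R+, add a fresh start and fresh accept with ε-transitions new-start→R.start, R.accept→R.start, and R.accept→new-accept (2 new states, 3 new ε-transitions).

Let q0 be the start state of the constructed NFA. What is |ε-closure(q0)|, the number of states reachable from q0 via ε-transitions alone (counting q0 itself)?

Compute the ε-closure size of each fragment's start state recursively; a symbol fragment's start has no outgoing ε-edge, so its closure is just itself (size 1).
  b+ — new start ε-reaches only the body's start; the new accept needs a symbol first: |ε-closure| = 1 + 1 = 2
  b+b — same as the first factor's closure: |ε-closure| = 2
  (b+b)* — |ε-closure| = 1 (new start) + 2 (body) + 1 (new accept) = 4
  b(b+b)*b — same as the first factor's closure: |ε-closure| = 1
  (b(b+b)*b)* — |ε-closure| = 1 (new start) + 1 (body) + 1 (new accept) = 3
  (b(b+b)*b)* | b | a — new start ε-reaches every alternative's start; at least one alternative accepts ε, so the union's new accept is reached too: |ε-closure| = 1 + 3 + 1 + 1 + 1 = 7

7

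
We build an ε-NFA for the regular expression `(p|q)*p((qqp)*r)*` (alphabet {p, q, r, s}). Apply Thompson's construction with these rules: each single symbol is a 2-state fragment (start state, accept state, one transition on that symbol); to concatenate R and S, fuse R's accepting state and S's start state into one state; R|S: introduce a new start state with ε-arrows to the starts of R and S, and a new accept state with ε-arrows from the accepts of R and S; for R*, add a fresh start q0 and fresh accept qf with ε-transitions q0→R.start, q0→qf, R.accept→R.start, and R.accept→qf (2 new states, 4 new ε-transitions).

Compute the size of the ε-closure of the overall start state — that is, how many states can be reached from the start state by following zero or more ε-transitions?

5

Compute the ε-closure size of each fragment's start state recursively; a symbol fragment's start has no outgoing ε-edge, so its closure is just itself (size 1).
  p|q : new start ε-reaches every alternative's start; none of them accept ε, so the new accept is not reached: |ε-closure| = 1 + 1 + 1 = 3
  (p|q)* : |ε-closure| = 1 (new start) + 3 (body) + 1 (new accept) = 5
  qqp : same as the first factor's closure: |ε-closure| = 1
  (qqp)* : the star's fresh start ε-reaches both the body's start and the fresh accept: |ε-closure| = 2 + 1 = 3
  (qqp)*r : |ε-closure| = 3 + (1−1) = 3 (closure spills across the concat boundary because the left factor accepts ε)
  ((qqp)*r)* : new start has ε-edges to the inner start and to the new accept, so |ε-closure| = 2 + 3 = 5
  (p|q)*p((qqp)*r)* : the left operand accepts ε, so the closure extends into the next operand (the shared merged state is already counted); |ε-closure| = 5 + (1−1) = 5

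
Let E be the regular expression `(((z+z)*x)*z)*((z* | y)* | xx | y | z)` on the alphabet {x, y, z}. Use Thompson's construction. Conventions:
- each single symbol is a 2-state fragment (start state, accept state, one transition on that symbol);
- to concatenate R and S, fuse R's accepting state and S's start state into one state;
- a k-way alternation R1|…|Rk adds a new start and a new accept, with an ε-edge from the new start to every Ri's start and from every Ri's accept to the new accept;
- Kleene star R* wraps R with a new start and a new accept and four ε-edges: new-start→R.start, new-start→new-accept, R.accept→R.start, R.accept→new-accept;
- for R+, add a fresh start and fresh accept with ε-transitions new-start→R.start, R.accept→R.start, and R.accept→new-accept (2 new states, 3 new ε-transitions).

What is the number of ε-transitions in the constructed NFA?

35

Per subexpression:
Each of the 10 symbol leaves contributes 0 ε-transitions.
  z+ = 3 ε-transitions
  z+z = 3 ε-transitions
  (z+z)* = 7 ε-transitions
  (z+z)*x = 7 ε-transitions
  ((z+z)*x)* = 11 ε-transitions
  ((z+z)*x)*z = 11 ε-transitions
  (((z+z)*x)*z)* = 15 ε-transitions
  z* = 4 ε-transitions
  z* | y = 8 ε-transitions
  (z* | y)* = 12 ε-transitions
  xx = 0 ε-transitions
  (z* | y)* | xx | y | z = 20 ε-transitions
  (((z+z)*x)*z)*((z* | y)* | xx | y | z) = 35 ε-transitions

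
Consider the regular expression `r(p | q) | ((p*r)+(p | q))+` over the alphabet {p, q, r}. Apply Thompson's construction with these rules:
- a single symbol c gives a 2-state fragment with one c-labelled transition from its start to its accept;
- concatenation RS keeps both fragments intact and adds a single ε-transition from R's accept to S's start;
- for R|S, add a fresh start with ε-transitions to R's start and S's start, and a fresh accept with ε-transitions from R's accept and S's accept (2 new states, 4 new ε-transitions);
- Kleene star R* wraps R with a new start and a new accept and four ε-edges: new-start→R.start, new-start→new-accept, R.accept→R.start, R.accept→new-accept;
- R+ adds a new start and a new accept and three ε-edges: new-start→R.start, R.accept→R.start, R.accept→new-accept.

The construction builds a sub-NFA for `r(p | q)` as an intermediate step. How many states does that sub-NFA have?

8

Fragment for `r(p | q)`:
Each of the 3 symbol leaves contributes a 2-state fragment.
  p | q : 6 states
  r(p | q) : 8 states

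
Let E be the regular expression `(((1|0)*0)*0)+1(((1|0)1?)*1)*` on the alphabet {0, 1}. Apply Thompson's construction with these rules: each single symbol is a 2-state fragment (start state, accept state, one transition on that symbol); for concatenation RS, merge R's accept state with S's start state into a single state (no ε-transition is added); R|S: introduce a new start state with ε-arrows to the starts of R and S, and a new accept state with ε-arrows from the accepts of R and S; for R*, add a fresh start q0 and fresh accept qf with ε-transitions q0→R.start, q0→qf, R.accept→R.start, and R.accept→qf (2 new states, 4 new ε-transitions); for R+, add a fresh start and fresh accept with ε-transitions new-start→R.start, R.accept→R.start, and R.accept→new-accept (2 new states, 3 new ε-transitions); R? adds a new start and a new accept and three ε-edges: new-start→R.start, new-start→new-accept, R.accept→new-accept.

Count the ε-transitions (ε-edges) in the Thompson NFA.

30

Per subexpression:
Each of the 9 symbol leaves contributes 0 ε-transitions.
  1|0 : 4 ε-transitions
  (1|0)* : 8 ε-transitions
  (1|0)*0 : 8 ε-transitions
  ((1|0)*0)* : 12 ε-transitions
  ((1|0)*0)*0 : 12 ε-transitions
  (((1|0)*0)*0)+ : 15 ε-transitions
  1|0 : 4 ε-transitions
  1? : 3 ε-transitions
  (1|0)1? : 7 ε-transitions
  ((1|0)1?)* : 11 ε-transitions
  ((1|0)1?)*1 : 11 ε-transitions
  (((1|0)1?)*1)* : 15 ε-transitions
  (((1|0)*0)*0)+1(((1|0)1?)*1)* : 30 ε-transitions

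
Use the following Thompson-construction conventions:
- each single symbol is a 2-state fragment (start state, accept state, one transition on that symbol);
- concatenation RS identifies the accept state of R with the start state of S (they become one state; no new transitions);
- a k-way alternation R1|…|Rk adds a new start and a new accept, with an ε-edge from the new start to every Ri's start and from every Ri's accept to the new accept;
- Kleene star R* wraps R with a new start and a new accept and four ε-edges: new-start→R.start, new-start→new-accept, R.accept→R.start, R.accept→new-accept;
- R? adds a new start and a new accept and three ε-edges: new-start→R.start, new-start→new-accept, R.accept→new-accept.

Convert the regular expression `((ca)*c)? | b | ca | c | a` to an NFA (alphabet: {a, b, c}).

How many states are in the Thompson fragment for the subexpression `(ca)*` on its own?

5

Fragment for `(ca)*`:
Each of the 2 symbol leaves contributes a 2-state fragment.
  ca = 3 states
  (ca)* = 5 states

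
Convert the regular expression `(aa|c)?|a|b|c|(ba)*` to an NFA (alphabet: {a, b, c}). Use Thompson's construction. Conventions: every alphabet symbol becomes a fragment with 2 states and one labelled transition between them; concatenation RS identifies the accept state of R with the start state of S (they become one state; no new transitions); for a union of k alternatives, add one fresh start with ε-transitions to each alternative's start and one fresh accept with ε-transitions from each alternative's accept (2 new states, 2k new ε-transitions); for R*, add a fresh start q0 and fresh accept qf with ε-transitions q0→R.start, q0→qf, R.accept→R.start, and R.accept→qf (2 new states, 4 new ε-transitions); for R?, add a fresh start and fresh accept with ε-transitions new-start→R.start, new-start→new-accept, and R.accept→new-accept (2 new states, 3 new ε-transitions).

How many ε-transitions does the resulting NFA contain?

Building bottom-up:
Each of the 8 symbol leaves contributes 0 ε-transitions.
  aa = 0 ε-transitions
  aa|c = 4 ε-transitions
  (aa|c)? = 7 ε-transitions
  ba = 0 ε-transitions
  (ba)* = 4 ε-transitions
  (aa|c)?|a|b|c|(ba)* = 21 ε-transitions

21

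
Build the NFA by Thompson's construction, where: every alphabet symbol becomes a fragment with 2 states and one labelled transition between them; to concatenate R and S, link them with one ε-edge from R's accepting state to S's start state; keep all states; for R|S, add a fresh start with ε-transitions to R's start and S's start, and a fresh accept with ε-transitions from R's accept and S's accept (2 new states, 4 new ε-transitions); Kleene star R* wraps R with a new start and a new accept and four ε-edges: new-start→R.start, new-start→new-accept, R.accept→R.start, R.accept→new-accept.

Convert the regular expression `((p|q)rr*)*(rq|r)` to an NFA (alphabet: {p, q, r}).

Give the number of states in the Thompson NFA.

Per subexpression:
Each of the 7 symbol leaves contributes a 2-state fragment.
  p|q → 6 states
  r* → 4 states
  (p|q)rr* → 12 states
  ((p|q)rr*)* → 14 states
  rq → 4 states
  rq|r → 8 states
  ((p|q)rr*)*(rq|r) → 22 states

22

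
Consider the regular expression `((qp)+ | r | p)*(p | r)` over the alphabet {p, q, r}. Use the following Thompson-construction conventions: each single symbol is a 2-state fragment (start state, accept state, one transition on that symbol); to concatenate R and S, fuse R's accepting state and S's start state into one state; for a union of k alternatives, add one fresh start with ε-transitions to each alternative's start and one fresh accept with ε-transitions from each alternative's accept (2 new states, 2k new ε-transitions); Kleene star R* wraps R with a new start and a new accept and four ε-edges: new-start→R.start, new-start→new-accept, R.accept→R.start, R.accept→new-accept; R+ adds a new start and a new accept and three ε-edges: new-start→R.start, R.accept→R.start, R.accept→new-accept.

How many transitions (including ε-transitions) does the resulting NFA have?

Building bottom-up:
Each of the 6 symbol leaves contributes 1 transition (1 symbol, 0 ε).
  qp → 2 transitions (2 symbol, 0 ε)
  (qp)+ → 5 transitions (2 symbol, 3 ε)
  (qp)+ | r | p → 13 transitions (4 symbol, 9 ε)
  ((qp)+ | r | p)* → 17 transitions (4 symbol, 13 ε)
  p | r → 6 transitions (2 symbol, 4 ε)
  ((qp)+ | r | p)*(p | r) → 23 transitions (6 symbol, 17 ε)

23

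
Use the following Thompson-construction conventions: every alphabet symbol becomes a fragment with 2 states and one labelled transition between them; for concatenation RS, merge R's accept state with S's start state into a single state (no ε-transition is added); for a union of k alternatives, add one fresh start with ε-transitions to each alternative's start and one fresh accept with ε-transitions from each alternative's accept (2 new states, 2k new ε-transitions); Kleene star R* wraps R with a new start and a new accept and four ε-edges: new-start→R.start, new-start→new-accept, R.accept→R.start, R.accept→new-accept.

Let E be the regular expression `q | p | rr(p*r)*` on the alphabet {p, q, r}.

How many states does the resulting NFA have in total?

15

Building bottom-up:
Each of the 6 symbol leaves contributes a 2-state fragment.
  p* — 4 states
  p*r — 5 states
  (p*r)* — 7 states
  rr(p*r)* — 9 states
  q | p | rr(p*r)* — 15 states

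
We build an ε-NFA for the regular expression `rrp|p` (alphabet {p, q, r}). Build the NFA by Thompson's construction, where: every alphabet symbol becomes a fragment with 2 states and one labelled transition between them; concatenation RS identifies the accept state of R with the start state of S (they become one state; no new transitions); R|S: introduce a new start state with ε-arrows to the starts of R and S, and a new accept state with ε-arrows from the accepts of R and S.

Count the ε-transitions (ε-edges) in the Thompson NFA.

4

Bottom-up over the parse tree:
Each of the 4 symbol leaves contributes 0 ε-transitions.
  rrp = 0 ε-transitions
  rrp|p = 4 ε-transitions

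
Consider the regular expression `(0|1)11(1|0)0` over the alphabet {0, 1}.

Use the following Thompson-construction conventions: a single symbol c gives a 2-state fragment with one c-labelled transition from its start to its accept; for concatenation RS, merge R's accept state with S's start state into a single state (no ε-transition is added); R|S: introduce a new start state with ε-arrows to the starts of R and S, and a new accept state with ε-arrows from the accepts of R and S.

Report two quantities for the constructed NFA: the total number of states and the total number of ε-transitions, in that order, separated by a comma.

14, 8

Per subexpression:
Each of the 7 symbol leaves contributes 2 states and 0 ε-transitions.
  0|1 — 6 states, 4 ε-transitions
  1|0 — 6 states, 4 ε-transitions
  (0|1)11(1|0)0 — 14 states, 8 ε-transitions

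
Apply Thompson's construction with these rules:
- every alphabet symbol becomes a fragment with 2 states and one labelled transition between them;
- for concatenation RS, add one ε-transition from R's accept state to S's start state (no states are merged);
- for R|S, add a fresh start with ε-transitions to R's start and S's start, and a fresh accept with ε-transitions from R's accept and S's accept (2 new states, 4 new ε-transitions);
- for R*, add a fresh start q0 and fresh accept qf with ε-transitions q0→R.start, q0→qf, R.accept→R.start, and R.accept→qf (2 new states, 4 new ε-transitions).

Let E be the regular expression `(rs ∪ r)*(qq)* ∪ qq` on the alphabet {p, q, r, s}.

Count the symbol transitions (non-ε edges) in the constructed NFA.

Bottom-up over the parse tree:
Each of the 7 symbol leaves contributes exactly 1 symbol transition.
  rs — 2 symbol transitions
  rs ∪ r — 3 symbol transitions
  (rs ∪ r)* — 3 symbol transitions
  qq — 2 symbol transitions
  (qq)* — 2 symbol transitions
  (rs ∪ r)*(qq)* — 5 symbol transitions
  qq — 2 symbol transitions
  (rs ∪ r)*(qq)* ∪ qq — 7 symbol transitions

7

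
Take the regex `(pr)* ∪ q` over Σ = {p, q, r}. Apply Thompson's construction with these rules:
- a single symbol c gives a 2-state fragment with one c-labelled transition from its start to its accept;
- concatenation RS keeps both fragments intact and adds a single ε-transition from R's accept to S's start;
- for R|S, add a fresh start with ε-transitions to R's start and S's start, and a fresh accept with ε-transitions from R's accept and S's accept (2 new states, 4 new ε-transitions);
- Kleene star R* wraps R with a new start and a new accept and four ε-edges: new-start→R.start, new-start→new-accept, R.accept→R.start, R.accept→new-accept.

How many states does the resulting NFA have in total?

Building bottom-up:
Each of the 3 symbol leaves contributes a 2-state fragment.
  pr — 4 states
  (pr)* — 6 states
  (pr)* ∪ q — 10 states

10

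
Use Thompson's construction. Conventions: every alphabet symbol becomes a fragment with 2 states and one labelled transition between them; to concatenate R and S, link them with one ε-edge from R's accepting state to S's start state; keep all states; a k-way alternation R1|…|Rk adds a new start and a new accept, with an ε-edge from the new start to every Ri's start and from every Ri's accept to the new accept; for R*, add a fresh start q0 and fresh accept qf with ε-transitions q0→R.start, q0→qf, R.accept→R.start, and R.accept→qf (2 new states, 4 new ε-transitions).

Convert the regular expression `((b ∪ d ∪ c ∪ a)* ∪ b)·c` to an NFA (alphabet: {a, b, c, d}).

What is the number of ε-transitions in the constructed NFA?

17

By structural recursion:
Each of the 6 symbol leaves contributes 0 ε-transitions.
  b ∪ d ∪ c ∪ a — 8 ε-transitions
  (b ∪ d ∪ c ∪ a)* — 12 ε-transitions
  (b ∪ d ∪ c ∪ a)* ∪ b — 16 ε-transitions
  ((b ∪ d ∪ c ∪ a)* ∪ b)·c — 17 ε-transitions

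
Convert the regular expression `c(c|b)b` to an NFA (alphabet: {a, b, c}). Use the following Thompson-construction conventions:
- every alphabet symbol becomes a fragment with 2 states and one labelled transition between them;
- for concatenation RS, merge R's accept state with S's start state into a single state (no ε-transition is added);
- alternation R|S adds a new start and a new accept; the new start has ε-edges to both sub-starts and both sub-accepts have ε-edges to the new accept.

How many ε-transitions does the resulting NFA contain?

By structural recursion:
Each of the 4 symbol leaves contributes 0 ε-transitions.
  c|b : 4 ε-transitions
  c(c|b)b : 4 ε-transitions

4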